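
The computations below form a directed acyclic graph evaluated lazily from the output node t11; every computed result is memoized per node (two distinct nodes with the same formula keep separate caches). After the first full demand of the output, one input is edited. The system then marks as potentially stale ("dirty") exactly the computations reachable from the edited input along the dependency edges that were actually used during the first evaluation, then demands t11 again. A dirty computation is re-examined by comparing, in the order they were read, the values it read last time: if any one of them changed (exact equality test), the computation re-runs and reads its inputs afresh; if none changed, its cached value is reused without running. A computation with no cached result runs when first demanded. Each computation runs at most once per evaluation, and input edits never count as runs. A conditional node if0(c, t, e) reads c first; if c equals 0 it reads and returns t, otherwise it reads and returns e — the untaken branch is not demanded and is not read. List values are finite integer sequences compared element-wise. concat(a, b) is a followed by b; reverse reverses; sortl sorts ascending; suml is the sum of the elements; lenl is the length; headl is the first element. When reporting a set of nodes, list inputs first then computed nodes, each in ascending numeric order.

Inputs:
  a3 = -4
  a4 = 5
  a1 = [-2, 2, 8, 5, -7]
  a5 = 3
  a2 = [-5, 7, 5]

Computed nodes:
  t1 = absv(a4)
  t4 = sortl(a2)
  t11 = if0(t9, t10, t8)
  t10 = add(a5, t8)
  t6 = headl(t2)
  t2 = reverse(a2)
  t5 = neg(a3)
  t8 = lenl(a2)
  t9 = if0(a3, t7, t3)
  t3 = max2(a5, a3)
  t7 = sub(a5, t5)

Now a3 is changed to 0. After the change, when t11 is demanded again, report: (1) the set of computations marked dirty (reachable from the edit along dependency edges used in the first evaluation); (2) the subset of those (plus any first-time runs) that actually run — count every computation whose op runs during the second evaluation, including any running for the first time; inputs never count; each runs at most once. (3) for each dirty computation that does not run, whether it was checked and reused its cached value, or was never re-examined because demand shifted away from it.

The edit dirties: t3, t9, t11.
3 computations run: t5, t7, t9.
Cache hits after checking: t11.
Unvisited dirty nodes (no longer demanded): t3.
Note the branch switch — demand abandons t3, which is never re-examined.

First demand of the output computes:
  t3 = max2(3, -4) = 3
  t8 = lenl([-5, 7, 5]) = 3
  t9 = if0(a3=-4 -> else branch t3) = 3
  t11 = if0(t9=3 -> else branch t8) = 3

After the edit, cleaning proceeds:
  t3: stays stale; no demand reaches it after the flip.
  t5: had never run; runs now, result 0.
  t7: had never run; runs now, result 3.
  t9: a read changed (a3 -4->0) — executes, giving 3 — identical to its old value.
  t11: dirty, but its reads are unchanged (t9 unchanged, t8 unchanged); cached 3 stands.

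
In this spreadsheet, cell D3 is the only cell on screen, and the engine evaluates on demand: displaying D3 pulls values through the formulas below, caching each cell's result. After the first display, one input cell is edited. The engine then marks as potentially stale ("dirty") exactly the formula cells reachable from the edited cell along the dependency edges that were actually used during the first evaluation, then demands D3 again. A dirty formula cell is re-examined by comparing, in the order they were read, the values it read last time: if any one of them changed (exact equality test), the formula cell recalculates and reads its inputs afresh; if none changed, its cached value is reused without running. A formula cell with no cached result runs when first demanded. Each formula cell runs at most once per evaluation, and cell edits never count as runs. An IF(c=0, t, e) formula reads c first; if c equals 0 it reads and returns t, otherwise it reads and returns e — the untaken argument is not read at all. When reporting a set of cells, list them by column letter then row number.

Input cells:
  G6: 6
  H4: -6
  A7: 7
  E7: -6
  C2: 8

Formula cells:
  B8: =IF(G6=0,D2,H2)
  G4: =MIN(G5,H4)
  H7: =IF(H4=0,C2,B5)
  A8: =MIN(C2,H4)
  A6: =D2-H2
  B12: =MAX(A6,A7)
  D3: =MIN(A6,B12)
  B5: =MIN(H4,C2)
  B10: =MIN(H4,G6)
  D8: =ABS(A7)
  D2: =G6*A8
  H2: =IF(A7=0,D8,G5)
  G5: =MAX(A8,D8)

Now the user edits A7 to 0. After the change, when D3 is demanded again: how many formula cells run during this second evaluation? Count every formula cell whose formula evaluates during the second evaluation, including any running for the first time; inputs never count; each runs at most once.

Run set: A6, B12, D3, D8, H2 (5 run).
The important point: the flipped condition redirects demand; G5 is left stale, never re-checked.

Initial pass — values computed on the first demand:
  A8 = MIN(8, -6) = -6
  D2 = 6 * -6 = -36
  D8 = ABS(7) = 7
  G5 = MAX(-6, 7) = 7
  H2 = IF(A7=0: A7=7 -> else branch G5) = 7
  A6 = -36 - 7 = -43
  B12 = MAX(-43, 7) = 7
  D3 = MIN(-43, 7) = -43

Second demand — change propagation:
  D8: re-runs because A7 7->0; new result 0.
  G5: dirty yet unreached — the second evaluation never asks for it.
  H2: re-runs because A7 7->0; new result 0.
  A6: re-runs because H2 7->0; new result -36.
  B12: re-runs because A6 -43->-36; A7 7->0; new result 0.
  D3: re-runs because A6 -43->-36; B12 7->0; new result -36.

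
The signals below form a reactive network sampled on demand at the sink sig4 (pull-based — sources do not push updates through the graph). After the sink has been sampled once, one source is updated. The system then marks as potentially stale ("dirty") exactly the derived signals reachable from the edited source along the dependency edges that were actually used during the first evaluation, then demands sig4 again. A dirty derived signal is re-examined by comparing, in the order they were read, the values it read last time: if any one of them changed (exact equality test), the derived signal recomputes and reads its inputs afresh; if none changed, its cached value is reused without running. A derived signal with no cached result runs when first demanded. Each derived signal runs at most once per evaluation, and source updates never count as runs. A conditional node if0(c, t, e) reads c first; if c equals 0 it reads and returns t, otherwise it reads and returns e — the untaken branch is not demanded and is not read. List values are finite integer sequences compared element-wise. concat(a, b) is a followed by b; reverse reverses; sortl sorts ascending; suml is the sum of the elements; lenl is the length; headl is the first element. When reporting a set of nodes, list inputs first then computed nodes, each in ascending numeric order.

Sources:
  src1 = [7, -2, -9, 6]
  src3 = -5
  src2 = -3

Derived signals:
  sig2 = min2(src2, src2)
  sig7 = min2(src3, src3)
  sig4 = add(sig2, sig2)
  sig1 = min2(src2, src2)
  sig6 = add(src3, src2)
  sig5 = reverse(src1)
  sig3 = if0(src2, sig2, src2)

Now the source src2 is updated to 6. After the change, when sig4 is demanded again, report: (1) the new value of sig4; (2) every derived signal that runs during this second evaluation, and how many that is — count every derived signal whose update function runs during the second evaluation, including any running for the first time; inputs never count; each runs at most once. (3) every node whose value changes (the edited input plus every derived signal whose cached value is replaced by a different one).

sig4 now evaluates to 12.
Run set: sig2, sig4 (2 run).
Changed values: src2, sig2, sig4.

Initial pass — values computed on the first demand:
  sig2 = min2(-3, -3) = -3
  sig4 = add(-3, -3) = -6

Second demand — change propagation:
  sig2: re-runs because src2 -3->6; src2 -3->6; new result 6.
  sig4: re-runs because sig2 -3->6; sig2 -3->6; new result 12.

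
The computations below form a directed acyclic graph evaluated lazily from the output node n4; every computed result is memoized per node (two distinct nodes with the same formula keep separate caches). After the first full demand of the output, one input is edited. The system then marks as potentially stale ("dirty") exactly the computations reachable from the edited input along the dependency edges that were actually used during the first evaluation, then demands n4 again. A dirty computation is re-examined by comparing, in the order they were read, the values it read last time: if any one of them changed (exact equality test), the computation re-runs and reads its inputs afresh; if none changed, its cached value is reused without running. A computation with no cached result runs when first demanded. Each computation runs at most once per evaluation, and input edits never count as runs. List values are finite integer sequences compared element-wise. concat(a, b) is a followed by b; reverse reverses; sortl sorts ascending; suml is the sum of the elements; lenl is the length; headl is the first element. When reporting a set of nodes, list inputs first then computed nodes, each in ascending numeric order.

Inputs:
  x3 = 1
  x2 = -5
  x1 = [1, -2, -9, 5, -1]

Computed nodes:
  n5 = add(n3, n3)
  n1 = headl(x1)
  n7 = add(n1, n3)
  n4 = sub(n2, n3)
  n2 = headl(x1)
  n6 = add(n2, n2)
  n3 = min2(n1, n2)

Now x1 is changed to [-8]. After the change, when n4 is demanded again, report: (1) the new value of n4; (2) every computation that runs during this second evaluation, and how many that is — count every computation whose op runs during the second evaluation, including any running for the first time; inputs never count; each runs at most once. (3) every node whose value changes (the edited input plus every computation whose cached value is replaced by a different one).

First demand of the output computes:
  n1 = headl([1, -2, -9, 5, -1]) = 1
  n2 = headl([1, -2, -9, 5, -1]) = 1
  n3 = min2(1, 1) = 1
  n4 = sub(1, 1) = 0

After the edit, cleaning proceeds:
  n1: a read changed (x1 [1, -2, -9, 5, -1]->[-8]) — executes, giving -8.
  n2: a read changed (x1 [1, -2, -9, 5, -1]->[-8]) — executes, giving -8.
  n3: a read changed (n1 1->-8; n2 1->-8) — executes, giving -8.
  n4: a read changed (n2 1->-8; n3 1->-8) — executes, giving 0 — identical to its old value.

Demanding n4 again yields 0.
4 computations run: n1, n2, n3, n4.
The nodes whose values change: x1, n1, n2, n3.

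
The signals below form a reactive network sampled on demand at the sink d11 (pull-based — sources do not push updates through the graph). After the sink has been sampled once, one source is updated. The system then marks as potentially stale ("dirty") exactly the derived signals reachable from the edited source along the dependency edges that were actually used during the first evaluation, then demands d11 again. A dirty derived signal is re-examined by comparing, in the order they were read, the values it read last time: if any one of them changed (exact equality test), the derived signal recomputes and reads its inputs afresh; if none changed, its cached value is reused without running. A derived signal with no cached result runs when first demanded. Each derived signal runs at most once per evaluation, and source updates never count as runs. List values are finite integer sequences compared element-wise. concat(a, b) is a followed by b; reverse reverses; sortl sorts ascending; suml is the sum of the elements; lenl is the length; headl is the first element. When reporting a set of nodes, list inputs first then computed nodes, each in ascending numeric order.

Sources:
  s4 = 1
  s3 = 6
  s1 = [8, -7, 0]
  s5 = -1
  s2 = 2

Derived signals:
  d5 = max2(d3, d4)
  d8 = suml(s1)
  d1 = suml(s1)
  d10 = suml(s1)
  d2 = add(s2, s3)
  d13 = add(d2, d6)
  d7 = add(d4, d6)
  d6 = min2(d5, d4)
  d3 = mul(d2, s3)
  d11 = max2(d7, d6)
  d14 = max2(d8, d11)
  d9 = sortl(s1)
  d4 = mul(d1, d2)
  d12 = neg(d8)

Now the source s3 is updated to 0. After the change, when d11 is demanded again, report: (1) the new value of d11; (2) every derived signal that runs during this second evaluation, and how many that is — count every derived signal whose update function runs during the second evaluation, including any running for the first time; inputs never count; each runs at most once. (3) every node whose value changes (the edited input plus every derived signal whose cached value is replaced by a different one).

d11 now evaluates to 4.
Run set: d2, d3, d4, d5, d6, d7, d11 (7 run).
Changed values: s3, d2, d3, d4, d5, d6, d7, d11.

Initial pass — values computed on the first demand:
  d1 = suml([8, -7, 0]) = 1
  d2 = add(2, 6) = 8
  d3 = mul(8, 6) = 48
  d4 = mul(1, 8) = 8
  d5 = max2(48, 8) = 48
  d6 = min2(48, 8) = 8
  d7 = add(8, 8) = 16
  d11 = max2(16, 8) = 16

Second demand — change propagation:
  d2: re-runs because s3 6->0; new result 2.
  d3: re-runs because d2 8->2; s3 6->0; new result 0.
  d4: re-runs because d2 8->2; new result 2.
  d5: re-runs because d3 48->0; d4 8->2; new result 2.
  d6: re-runs because d5 48->2; d4 8->2; new result 2.
  d7: re-runs because d4 8->2; d6 8->2; new result 4.
  d11: re-runs because d7 16->4; d6 8->2; new result 4.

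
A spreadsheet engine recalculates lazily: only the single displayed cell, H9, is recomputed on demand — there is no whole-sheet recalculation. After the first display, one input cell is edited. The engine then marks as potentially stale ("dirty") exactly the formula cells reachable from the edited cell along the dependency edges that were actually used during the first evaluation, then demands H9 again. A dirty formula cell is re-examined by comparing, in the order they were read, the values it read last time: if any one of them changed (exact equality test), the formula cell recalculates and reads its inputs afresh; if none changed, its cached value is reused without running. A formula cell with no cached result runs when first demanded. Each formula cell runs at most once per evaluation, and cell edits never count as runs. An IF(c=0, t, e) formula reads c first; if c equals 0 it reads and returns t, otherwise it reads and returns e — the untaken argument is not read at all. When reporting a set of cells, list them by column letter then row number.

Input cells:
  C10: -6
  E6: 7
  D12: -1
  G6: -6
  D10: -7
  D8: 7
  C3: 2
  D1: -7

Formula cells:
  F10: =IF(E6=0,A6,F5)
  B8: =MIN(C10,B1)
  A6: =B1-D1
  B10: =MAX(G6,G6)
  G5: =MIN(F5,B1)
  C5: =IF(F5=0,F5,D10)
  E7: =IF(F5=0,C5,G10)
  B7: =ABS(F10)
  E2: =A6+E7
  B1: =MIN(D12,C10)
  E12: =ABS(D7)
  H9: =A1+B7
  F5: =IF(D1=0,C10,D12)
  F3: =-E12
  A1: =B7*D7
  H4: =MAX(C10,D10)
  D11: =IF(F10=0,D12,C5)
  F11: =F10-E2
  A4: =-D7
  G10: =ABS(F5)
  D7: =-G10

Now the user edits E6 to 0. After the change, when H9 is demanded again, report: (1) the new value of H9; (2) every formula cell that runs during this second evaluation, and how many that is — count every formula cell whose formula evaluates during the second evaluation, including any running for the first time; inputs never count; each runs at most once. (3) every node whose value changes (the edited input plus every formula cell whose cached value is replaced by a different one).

New value of H9: 0.
Formula cells that run: A6, B1, B7, F10 — 4 in total.
Values that change: E6, F10.
Key observation: a condition flipped, so demand reaches new nodes — A6, B1 run for the first time.

First evaluation (everything demanded from the output):
  F5 = IF(D1=0: D1=-7 -> else branch D12) = -1
  F10 = IF(E6=0: E6=7 -> else branch F5) = -1
  B7 = ABS(-1) = 1
  G10 = ABS(-1) = 1
  D7 = -(1) = -1
  A1 = 1 * -1 = -1
  H9 = -1 + 1 = 0

Propagation after the edit:
  B1: demanded for the first time — runs, produces -6.
  A6: demanded for the first time — runs, produces 1.
  F10: runs — E6 7->0; result 1.
  B7: runs — F10 -1->1; result 1 (same value as before).
  A1: checked — values it read are unchanged (B7 unchanged, D7 unchanged); reused cached -1 without running.
  H9: checked — values it read are unchanged (A1 unchanged, B7 unchanged); reused cached 0 without running.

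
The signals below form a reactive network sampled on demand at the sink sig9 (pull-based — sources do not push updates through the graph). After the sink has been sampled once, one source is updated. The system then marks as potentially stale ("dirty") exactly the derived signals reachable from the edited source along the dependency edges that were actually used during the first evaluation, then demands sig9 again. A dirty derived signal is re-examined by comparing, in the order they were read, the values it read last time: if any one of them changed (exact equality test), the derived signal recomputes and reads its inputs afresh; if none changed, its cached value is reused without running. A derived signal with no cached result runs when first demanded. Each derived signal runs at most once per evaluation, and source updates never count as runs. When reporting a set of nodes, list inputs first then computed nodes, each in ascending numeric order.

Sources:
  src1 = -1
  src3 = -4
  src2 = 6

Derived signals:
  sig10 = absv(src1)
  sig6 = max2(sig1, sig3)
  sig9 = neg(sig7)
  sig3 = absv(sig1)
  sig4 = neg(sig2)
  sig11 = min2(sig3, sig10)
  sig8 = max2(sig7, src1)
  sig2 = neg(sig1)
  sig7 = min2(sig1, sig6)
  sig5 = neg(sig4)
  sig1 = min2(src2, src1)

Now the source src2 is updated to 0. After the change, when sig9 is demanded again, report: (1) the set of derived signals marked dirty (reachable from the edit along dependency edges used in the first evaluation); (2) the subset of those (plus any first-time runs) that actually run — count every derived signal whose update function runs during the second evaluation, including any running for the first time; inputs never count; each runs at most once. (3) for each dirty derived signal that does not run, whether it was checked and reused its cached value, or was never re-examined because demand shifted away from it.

Dirty set: sig1, sig3, sig6, sig7, sig9.
Run set: sig1 (1 run).
Re-examined without running (cache reused): sig3, sig6, sig7, sig9.
The important point: sig1 recomputes to an identical value, and the output ends up unchanged.

Initial pass — values computed on the first demand:
  sig1 = min2(6, -1) = -1
  sig3 = absv(-1) = 1
  sig6 = max2(-1, 1) = 1
  sig7 = min2(-1, 1) = -1
  sig9 = neg(-1) = 1

Second demand — change propagation:
  sig1: re-runs because src2 6->0; new result -1 (unchanged).
  sig3: re-examined; everything it read last time is the same (sig1 unchanged) — cache 1 kept, no run.
  sig6: re-examined; everything it read last time is the same (sig1 unchanged, sig3 unchanged) — cache 1 kept, no run.
  sig7: re-examined; everything it read last time is the same (sig1 unchanged, sig6 unchanged) — cache -1 kept, no run.
  sig9: re-examined; everything it read last time is the same (sig7 unchanged) — cache 1 kept, no run.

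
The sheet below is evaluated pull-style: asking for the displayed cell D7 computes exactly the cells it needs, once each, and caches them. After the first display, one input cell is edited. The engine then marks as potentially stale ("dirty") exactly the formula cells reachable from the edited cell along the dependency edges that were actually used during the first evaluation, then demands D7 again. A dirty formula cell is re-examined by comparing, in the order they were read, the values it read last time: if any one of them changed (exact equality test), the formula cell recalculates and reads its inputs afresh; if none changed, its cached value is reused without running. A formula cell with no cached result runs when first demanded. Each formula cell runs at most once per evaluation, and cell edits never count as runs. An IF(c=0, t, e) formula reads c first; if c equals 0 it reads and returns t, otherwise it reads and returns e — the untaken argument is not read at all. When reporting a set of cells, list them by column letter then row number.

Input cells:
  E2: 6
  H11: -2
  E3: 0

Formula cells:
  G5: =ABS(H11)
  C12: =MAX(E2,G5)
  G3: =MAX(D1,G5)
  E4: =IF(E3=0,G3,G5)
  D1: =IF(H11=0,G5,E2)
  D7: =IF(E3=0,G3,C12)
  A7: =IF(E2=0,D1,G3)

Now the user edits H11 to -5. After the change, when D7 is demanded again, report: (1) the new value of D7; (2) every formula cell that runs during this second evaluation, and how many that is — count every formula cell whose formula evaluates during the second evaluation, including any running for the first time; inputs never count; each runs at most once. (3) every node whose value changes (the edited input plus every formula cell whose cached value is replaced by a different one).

First demand of the output computes:
  G5 = ABS(-2) = 2
  D1 = IF(H11=0: H11=-2 -> else branch E2) = 6
  G3 = MAX(6, 2) = 6
  D7 = IF(E3=0: E3=0 -> then branch G3) = 6

After the edit, cleaning proceeds:
  G5: a read changed (H11 -2->-5) — executes, giving 5.
  D1: a read changed (H11 -2->-5) — executes, giving 6 — identical to its old value.
  G3: a read changed (G5 2->5) — executes, giving 6 — identical to its old value.
  D7: dirty, but its reads are unchanged (E3 unchanged, G3 unchanged); cached 6 stands.

Note where the cutoff bites: D7 is checked, finds nothing changed, and keeps its cache.

Demanding D7 again yields 6.
3 formula cells run: D1, G3, G5.
The nodes whose values change: G5, H11.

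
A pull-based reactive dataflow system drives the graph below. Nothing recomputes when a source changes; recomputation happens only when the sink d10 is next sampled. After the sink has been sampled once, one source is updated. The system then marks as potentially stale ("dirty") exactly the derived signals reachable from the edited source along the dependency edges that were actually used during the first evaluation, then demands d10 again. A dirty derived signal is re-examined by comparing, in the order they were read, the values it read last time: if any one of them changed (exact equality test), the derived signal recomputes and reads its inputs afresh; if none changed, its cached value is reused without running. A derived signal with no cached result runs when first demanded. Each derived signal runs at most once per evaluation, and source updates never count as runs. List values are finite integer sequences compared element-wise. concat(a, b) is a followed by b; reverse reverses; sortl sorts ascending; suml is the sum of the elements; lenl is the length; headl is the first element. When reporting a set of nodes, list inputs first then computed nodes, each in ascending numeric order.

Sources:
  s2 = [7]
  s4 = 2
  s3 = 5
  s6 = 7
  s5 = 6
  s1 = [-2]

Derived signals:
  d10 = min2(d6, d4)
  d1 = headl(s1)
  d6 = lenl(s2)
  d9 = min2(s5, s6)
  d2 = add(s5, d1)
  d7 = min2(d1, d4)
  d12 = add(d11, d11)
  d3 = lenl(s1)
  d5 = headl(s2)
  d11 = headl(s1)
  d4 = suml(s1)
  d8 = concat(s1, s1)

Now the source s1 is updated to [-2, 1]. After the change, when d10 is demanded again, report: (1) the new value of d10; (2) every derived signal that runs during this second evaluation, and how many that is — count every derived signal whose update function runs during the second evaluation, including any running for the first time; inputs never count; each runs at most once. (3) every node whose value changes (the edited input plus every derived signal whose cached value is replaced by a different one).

New value of d10: -1.
Derived signals that run: d4, d10 — 2 in total.
Values that change: s1, d4, d10.

First evaluation (everything demanded from the output):
  d4 = suml([-2]) = -2
  d6 = lenl([7]) = 1
  d10 = min2(1, -2) = -2

Propagation after the edit:
  d4: runs — s1 [-2]->[-2, 1]; result -1.
  d10: runs — d4 -2->-1; result -1.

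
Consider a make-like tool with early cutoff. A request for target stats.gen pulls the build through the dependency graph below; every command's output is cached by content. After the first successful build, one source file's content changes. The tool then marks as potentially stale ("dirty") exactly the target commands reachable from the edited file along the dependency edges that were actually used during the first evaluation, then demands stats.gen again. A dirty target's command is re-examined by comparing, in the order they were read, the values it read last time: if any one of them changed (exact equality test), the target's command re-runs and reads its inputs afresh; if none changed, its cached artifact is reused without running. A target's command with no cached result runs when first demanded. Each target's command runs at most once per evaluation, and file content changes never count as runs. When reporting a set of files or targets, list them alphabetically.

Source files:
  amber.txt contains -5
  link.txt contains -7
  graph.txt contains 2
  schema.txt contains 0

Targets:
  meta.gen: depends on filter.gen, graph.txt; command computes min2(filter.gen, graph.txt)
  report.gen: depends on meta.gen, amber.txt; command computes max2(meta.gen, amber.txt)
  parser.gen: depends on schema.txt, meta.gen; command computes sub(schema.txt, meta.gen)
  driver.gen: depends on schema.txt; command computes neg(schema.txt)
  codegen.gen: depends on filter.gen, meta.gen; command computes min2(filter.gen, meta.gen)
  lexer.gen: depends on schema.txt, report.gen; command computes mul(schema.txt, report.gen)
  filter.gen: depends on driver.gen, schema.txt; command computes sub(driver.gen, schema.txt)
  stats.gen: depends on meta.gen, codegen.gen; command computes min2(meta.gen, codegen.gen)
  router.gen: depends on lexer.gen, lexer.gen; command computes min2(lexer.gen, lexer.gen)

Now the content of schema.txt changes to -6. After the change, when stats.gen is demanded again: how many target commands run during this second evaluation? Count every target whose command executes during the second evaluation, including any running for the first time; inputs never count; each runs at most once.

5 target commands run: codegen.gen, driver.gen, filter.gen, meta.gen, stats.gen.

First demand of the output computes:
  driver.gen = neg(0) = 0
  filter.gen = sub(0, 0) = 0
  meta.gen = min2(0, 2) = 0
  codegen.gen = min2(0, 0) = 0
  stats.gen = min2(0, 0) = 0

After the edit, cleaning proceeds:
  driver.gen: a read changed (schema.txt 0->-6) — executes, giving 6.
  filter.gen: a read changed (driver.gen 0->6; schema.txt 0->-6) — executes, giving 12.
  meta.gen: a read changed (filter.gen 0->12) — executes, giving 2.
  codegen.gen: a read changed (filter.gen 0->12; meta.gen 0->2) — executes, giving 2.
  stats.gen: a read changed (meta.gen 0->2; codegen.gen 0->2) — executes, giving 2.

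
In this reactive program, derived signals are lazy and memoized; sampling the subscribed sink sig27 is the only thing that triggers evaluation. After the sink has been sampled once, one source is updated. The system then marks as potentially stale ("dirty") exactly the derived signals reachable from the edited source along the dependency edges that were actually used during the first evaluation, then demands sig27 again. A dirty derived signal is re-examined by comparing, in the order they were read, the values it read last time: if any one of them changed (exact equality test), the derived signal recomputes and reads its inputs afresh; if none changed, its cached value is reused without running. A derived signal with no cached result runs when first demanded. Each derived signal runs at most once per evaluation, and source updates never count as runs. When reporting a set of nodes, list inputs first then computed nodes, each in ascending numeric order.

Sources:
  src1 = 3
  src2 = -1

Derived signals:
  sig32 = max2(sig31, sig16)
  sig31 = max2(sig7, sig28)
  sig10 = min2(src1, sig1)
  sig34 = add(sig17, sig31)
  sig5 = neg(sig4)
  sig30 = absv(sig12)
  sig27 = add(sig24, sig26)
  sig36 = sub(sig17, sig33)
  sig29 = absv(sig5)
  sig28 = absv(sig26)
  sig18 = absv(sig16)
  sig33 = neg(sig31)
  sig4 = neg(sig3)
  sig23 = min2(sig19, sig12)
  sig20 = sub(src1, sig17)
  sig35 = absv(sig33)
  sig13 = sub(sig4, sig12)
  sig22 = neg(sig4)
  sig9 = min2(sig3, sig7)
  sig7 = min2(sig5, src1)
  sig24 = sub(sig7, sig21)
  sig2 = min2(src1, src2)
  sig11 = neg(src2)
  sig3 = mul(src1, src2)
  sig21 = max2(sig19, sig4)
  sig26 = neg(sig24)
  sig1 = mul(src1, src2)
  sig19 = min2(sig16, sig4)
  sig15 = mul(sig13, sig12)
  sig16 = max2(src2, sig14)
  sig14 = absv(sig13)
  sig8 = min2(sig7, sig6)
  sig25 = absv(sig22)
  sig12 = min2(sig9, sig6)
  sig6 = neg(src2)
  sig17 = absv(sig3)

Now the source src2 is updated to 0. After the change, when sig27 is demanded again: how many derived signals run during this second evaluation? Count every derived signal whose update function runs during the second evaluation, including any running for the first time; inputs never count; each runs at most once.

First demand of the output computes:
  sig3 = mul(3, -1) = -3
  sig4 = neg(-3) = 3
  sig5 = neg(3) = -3
  sig6 = neg(-1) = 1
  sig7 = min2(-3, 3) = -3
  sig9 = min2(-3, -3) = -3
  sig12 = min2(-3, 1) = -3
  sig13 = sub(3, -3) = 6
  sig14 = absv(6) = 6
  sig16 = max2(-1, 6) = 6
  sig19 = min2(6, 3) = 3
  sig21 = max2(3, 3) = 3
  sig24 = sub(-3, 3) = -6
  sig26 = neg(-6) = 6
  sig27 = add(-6, 6) = 0

After the edit, cleaning proceeds:
  sig3: a read changed (src2 -1->0) — executes, giving 0.
  sig4: a read changed (sig3 -3->0) — executes, giving 0.
  sig5: a read changed (sig4 3->0) — executes, giving 0.
  sig6: a read changed (src2 -1->0) — executes, giving 0.
  sig7: a read changed (sig5 -3->0) — executes, giving 0.
  sig9: a read changed (sig3 -3->0; sig7 -3->0) — executes, giving 0.
  sig12: a read changed (sig9 -3->0; sig6 1->0) — executes, giving 0.
  sig13: a read changed (sig4 3->0; sig12 -3->0) — executes, giving 0.
  sig14: a read changed (sig13 6->0) — executes, giving 0.
  sig16: a read changed (src2 -1->0; sig14 6->0) — executes, giving 0.
  sig19: a read changed (sig16 6->0; sig4 3->0) — executes, giving 0.
  sig21: a read changed (sig19 3->0; sig4 3->0) — executes, giving 0.
  sig24: a read changed (sig7 -3->0; sig21 3->0) — executes, giving 0.
  sig26: a read changed (sig24 -6->0) — executes, giving 0.
  sig27: a read changed (sig24 -6->0; sig26 6->0) — executes, giving 0 — identical to its old value.

15 derived signals run: sig3, sig4, sig5, sig6, sig7, sig9, sig12, sig13, sig14, sig16, sig19, sig21, sig24, sig26, sig27.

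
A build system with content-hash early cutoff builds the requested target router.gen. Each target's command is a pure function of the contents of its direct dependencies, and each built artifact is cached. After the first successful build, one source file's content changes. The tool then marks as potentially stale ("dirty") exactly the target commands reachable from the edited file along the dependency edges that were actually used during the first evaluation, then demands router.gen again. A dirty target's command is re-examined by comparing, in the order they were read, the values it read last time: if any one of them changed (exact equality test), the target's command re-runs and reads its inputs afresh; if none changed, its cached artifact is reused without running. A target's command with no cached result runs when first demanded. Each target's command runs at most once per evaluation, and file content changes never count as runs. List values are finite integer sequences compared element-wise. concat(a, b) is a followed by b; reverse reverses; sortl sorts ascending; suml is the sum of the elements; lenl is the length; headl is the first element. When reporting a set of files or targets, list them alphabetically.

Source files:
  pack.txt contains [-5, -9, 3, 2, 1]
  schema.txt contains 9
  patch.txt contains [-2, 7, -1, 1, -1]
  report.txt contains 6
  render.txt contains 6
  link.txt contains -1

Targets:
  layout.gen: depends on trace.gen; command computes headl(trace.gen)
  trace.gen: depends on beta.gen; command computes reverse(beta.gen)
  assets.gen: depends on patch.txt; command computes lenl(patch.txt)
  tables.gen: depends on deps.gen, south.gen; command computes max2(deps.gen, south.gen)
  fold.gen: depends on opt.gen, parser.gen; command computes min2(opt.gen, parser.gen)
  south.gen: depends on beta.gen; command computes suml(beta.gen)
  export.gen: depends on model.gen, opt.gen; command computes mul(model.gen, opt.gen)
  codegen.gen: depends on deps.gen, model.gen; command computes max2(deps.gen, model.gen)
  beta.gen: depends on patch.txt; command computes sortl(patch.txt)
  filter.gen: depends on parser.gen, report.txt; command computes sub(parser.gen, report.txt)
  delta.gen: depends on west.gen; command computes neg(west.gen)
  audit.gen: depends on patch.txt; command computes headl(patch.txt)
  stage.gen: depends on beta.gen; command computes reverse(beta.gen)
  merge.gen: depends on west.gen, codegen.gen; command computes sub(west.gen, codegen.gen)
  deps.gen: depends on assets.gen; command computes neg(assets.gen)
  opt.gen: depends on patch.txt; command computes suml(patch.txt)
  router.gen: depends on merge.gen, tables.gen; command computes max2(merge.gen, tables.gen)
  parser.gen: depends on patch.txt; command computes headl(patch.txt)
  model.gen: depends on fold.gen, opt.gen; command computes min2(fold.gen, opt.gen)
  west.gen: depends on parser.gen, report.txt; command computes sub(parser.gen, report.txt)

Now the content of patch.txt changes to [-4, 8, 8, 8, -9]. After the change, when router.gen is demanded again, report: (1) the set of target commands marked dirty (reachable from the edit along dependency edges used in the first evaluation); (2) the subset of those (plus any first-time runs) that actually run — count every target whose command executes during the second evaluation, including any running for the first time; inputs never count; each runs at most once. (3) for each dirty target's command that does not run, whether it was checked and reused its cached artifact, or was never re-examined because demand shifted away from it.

First evaluation (everything demanded from the output):
  assets.gen = lenl([-2, 7, -1, 1, -1]) = 5
  beta.gen = sortl([-2, 7, -1, 1, -1]) = [-2, -1, -1, 1, 7]
  deps.gen = neg(5) = -5
  opt.gen = suml([-2, 7, -1, 1, -1]) = 4
  parser.gen = headl([-2, 7, -1, 1, -1]) = -2
  fold.gen = min2(4, -2) = -2
  model.gen = min2(-2, 4) = -2
  codegen.gen = max2(-5, -2) = -2
  south.gen = suml([-2, -1, -1, 1, 7]) = 4
  tables.gen = max2(-5, 4) = 4
  west.gen = sub(-2, 6) = -8
  merge.gen = sub(-8, -2) = -6
  router.gen = max2(-6, 4) = 4

Propagation after the edit:
  assets.gen: runs — patch.txt [-2, 7, -1, 1, -1]->[-4, 8, 8, 8, -9]; result 5 (same value as before).
  beta.gen: runs — patch.txt [-2, 7, -1, 1, -1]->[-4, 8, 8, 8, -9]; result [-9, -4, 8, 8, 8].
  deps.gen: checked — values it read are unchanged (assets.gen unchanged); reused cached -5 without running.
  opt.gen: runs — patch.txt [-2, 7, -1, 1, -1]->[-4, 8, 8, 8, -9]; result 11.
  parser.gen: runs — patch.txt [-2, 7, -1, 1, -1]->[-4, 8, 8, 8, -9]; result -4.
  fold.gen: runs — opt.gen 4->11; parser.gen -2->-4; result -4.
  model.gen: runs — fold.gen -2->-4; opt.gen 4->11; result -4.
  codegen.gen: runs — model.gen -2->-4; result -4.
  south.gen: runs — beta.gen [-2, -1, -1, 1, 7]->[-9, -4, 8, 8, 8]; result 11.
  tables.gen: runs — south.gen 4->11; result 11.
  west.gen: runs — parser.gen -2->-4; result -10.
  merge.gen: runs — west.gen -8->-10; codegen.gen -2->-4; result -6 (same value as before).
  router.gen: runs — tables.gen 4->11; result 11.

Key observation: the cutoff stops propagation at deps.gen — its inputs' values are unchanged, so it reuses its cache.

Marked dirty: assets.gen, beta.gen, codegen.gen, deps.gen, fold.gen, merge.gen, model.gen, opt.gen, parser.gen, router.gen, south.gen, tables.gen, west.gen.
Target commands that run: assets.gen, beta.gen, codegen.gen, fold.gen, merge.gen, model.gen, opt.gen, parser.gen, router.gen, south.gen, tables.gen, west.gen — 12 in total.
Checked but reused from cache: deps.gen.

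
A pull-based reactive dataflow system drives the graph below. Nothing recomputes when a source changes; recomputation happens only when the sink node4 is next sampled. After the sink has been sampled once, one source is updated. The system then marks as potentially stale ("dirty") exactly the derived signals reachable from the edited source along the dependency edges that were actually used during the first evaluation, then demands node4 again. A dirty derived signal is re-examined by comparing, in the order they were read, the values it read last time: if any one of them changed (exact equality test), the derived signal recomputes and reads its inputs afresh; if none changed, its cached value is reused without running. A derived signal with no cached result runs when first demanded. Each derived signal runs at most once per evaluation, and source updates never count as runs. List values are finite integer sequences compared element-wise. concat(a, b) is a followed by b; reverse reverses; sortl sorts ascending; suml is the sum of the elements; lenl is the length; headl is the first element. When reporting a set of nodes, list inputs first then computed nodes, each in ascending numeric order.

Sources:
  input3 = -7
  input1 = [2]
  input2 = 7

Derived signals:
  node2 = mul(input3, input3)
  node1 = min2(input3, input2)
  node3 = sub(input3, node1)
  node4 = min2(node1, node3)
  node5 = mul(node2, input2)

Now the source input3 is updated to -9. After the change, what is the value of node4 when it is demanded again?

First evaluation (everything demanded from the output):
  node1 = min2(-7, 7) = -7
  node3 = sub(-7, -7) = 0
  node4 = min2(-7, 0) = -7

Propagation after the edit:
  node1: runs — input3 -7->-9; result -9.
  node3: runs — input3 -7->-9; node1 -7->-9; result 0 (same value as before).
  node4: runs — node1 -7->-9; result -9.

New value of node4: -9.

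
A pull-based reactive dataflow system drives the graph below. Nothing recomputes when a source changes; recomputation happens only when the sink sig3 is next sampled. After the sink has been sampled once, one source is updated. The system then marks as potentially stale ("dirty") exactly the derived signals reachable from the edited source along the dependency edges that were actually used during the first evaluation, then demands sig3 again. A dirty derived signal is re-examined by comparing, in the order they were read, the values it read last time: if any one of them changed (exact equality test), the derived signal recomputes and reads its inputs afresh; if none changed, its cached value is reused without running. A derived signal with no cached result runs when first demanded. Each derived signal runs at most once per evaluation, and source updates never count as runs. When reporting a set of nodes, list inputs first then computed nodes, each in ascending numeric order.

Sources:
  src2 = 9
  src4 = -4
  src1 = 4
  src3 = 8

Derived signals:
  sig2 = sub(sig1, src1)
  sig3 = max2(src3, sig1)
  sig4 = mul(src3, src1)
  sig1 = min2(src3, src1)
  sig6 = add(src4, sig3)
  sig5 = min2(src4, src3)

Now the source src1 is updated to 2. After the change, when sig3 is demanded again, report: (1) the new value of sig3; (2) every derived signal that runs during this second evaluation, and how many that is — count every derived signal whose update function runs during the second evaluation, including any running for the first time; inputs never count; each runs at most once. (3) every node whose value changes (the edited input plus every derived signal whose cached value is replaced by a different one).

New value of sig3: 8.
Derived signals that run: sig1, sig3 — 2 in total.
Values that change: src1, sig1.

First evaluation (everything demanded from the output):
  sig1 = min2(8, 4) = 4
  sig3 = max2(8, 4) = 8

Propagation after the edit:
  sig1: runs — src1 4->2; result 2.
  sig3: runs — sig1 4->2; result 8 (same value as before).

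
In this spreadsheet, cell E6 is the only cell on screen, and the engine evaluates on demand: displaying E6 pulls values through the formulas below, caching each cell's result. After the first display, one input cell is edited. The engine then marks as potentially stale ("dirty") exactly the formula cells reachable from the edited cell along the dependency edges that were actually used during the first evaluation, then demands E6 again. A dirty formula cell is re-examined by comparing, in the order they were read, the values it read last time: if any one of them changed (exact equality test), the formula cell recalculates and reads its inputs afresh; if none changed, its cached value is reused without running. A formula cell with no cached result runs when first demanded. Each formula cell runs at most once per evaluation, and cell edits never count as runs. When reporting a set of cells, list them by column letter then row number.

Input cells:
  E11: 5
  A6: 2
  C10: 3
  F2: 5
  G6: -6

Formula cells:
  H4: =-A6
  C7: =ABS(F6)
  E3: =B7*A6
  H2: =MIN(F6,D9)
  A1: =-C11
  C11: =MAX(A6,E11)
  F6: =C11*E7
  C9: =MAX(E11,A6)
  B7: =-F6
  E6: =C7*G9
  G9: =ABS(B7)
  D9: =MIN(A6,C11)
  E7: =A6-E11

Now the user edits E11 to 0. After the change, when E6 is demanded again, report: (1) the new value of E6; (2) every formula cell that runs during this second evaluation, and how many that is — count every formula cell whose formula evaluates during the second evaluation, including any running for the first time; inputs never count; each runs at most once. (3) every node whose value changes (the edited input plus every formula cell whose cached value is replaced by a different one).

Initial pass — values computed on the first demand:
  C11 = MAX(2, 5) = 5
  E7 = 2 - 5 = -3
  F6 = 5 * -3 = -15
  B7 = -(-15) = 15
  C7 = ABS(-15) = 15
  G9 = ABS(15) = 15
  E6 = 15 * 15 = 225

Second demand — change propagation:
  C11: re-runs because E11 5->0; new result 2.
  E7: re-runs because E11 5->0; new result 2.
  F6: re-runs because C11 5->2; E7 -3->2; new result 4.
  B7: re-runs because F6 -15->4; new result -4.
  C7: re-runs because F6 -15->4; new result 4.
  G9: re-runs because B7 15->-4; new result 4.
  E6: re-runs because C7 15->4; G9 15->4; new result 16.

E6 now evaluates to 16.
Run set: B7, C7, C11, E6, E7, F6, G9 (7 run).
Changed values: B7, C7, C11, E6, E7, E11, F6, G9.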